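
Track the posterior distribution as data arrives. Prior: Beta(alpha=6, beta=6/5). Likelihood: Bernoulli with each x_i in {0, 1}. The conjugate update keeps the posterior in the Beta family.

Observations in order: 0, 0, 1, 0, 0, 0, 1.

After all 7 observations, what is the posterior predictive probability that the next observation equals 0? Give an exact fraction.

31/71

obs 1: x=0 → posterior Beta(6, 11/5)
obs 2: x=0 → posterior Beta(6, 16/5)
obs 3: x=1 → posterior Beta(7, 16/5)
obs 4: x=0 → posterior Beta(7, 21/5)
obs 5: x=0 → posterior Beta(7, 26/5)
obs 6: x=0 → posterior Beta(7, 31/5)
obs 7: x=1 → posterior Beta(8, 31/5)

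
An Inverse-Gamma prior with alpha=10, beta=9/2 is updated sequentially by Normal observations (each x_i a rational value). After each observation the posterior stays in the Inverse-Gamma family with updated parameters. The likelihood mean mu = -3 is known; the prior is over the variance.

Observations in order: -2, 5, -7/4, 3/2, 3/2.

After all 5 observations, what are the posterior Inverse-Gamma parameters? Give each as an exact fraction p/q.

obs 1: x=-2 → posterior Inverse-Gamma(21/2, 5)
obs 2: x=5 → posterior Inverse-Gamma(11, 37)
obs 3: x=-7/4 → posterior Inverse-Gamma(23/2, 1209/32)
obs 4: x=3/2 → posterior Inverse-Gamma(12, 1533/32)
obs 5: x=3/2 → posterior Inverse-Gamma(25/2, 1857/32)

alpha=25/2, beta=1857/32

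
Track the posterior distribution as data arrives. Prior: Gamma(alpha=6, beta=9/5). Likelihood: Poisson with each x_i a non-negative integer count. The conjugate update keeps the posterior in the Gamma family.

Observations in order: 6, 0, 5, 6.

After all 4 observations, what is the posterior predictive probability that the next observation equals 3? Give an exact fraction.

310264301588239258521996320540686709375/1645856063392333637428511283680383074304

obs 1: x=6 → posterior Gamma(12, 14/5)
obs 2: x=0 → posterior Gamma(12, 19/5)
obs 3: x=5 → posterior Gamma(17, 24/5)
obs 4: x=6 → posterior Gamma(23, 29/5)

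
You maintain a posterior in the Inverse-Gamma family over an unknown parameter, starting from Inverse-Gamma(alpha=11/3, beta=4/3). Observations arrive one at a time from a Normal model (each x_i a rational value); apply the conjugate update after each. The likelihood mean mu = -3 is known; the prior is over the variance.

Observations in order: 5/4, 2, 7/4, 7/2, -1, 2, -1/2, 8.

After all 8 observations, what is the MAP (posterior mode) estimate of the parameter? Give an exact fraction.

6403/416

obs 1: x=5/4 → posterior Inverse-Gamma(25/6, 995/96)
obs 2: x=2 → posterior Inverse-Gamma(14/3, 2195/96)
obs 3: x=7/4 → posterior Inverse-Gamma(31/6, 1639/48)
obs 4: x=7/2 → posterior Inverse-Gamma(17/3, 2653/48)
obs 5: x=-1 → posterior Inverse-Gamma(37/6, 2749/48)
obs 6: x=2 → posterior Inverse-Gamma(20/3, 3349/48)
obs 7: x=-1/2 → posterior Inverse-Gamma(43/6, 3499/48)
obs 8: x=8 → posterior Inverse-Gamma(23/3, 6403/48)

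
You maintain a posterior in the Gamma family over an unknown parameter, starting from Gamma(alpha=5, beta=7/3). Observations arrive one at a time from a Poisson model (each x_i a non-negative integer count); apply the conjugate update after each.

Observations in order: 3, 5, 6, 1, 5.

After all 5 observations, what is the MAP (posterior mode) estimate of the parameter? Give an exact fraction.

36/11

obs 1: x=3 → posterior Gamma(8, 10/3)
obs 2: x=5 → posterior Gamma(13, 13/3)
obs 3: x=6 → posterior Gamma(19, 16/3)
obs 4: x=1 → posterior Gamma(20, 19/3)
obs 5: x=5 → posterior Gamma(25, 22/3)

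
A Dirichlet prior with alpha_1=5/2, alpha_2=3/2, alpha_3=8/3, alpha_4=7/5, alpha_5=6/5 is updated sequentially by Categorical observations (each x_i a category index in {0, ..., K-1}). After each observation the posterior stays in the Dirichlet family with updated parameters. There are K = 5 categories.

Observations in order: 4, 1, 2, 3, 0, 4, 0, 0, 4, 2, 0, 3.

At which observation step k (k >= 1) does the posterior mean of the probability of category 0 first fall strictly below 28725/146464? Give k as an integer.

obs 1: x=4 → posterior Dirichlet(5/2, 3/2, 8/3, 7/5, 11/5)
obs 2: x=1 → posterior Dirichlet(5/2, 5/2, 8/3, 7/5, 11/5)
obs 3: x=2 → posterior Dirichlet(5/2, 5/2, 11/3, 7/5, 11/5)
obs 4: x=3 → posterior Dirichlet(5/2, 5/2, 11/3, 12/5, 11/5)
obs 5: x=0 → posterior Dirichlet(7/2, 5/2, 11/3, 12/5, 11/5)
obs 6: x=4 → posterior Dirichlet(7/2, 5/2, 11/3, 12/5, 16/5)
obs 7: x=0 → posterior Dirichlet(9/2, 5/2, 11/3, 12/5, 16/5)
obs 8: x=0 → posterior Dirichlet(11/2, 5/2, 11/3, 12/5, 16/5)
obs 9: x=4 → posterior Dirichlet(11/2, 5/2, 11/3, 12/5, 21/5)
obs 10: x=2 → posterior Dirichlet(11/2, 5/2, 14/3, 12/5, 21/5)
obs 11: x=0 → posterior Dirichlet(13/2, 5/2, 14/3, 12/5, 21/5)
obs 12: x=3 → posterior Dirichlet(13/2, 5/2, 14/3, 17/5, 21/5)

k = 4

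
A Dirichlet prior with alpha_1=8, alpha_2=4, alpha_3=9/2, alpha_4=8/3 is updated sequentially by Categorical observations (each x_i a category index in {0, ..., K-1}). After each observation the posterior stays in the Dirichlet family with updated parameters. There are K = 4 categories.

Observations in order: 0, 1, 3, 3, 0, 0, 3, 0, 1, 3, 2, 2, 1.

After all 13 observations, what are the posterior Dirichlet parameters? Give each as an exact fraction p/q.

alpha_1=12, alpha_2=7, alpha_3=13/2, alpha_4=20/3

obs 1: x=0 → posterior Dirichlet(9, 4, 9/2, 8/3)
obs 2: x=1 → posterior Dirichlet(9, 5, 9/2, 8/3)
obs 3: x=3 → posterior Dirichlet(9, 5, 9/2, 11/3)
obs 4: x=3 → posterior Dirichlet(9, 5, 9/2, 14/3)
obs 5: x=0 → posterior Dirichlet(10, 5, 9/2, 14/3)
obs 6: x=0 → posterior Dirichlet(11, 5, 9/2, 14/3)
obs 7: x=3 → posterior Dirichlet(11, 5, 9/2, 17/3)
obs 8: x=0 → posterior Dirichlet(12, 5, 9/2, 17/3)
obs 9: x=1 → posterior Dirichlet(12, 6, 9/2, 17/3)
obs 10: x=3 → posterior Dirichlet(12, 6, 9/2, 20/3)
obs 11: x=2 → posterior Dirichlet(12, 6, 11/2, 20/3)
obs 12: x=2 → posterior Dirichlet(12, 6, 13/2, 20/3)
obs 13: x=1 → posterior Dirichlet(12, 7, 13/2, 20/3)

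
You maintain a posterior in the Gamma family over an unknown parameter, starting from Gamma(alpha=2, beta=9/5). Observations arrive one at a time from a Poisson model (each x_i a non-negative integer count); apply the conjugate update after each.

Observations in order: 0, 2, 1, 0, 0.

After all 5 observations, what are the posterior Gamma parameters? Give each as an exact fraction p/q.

alpha=5, beta=34/5

obs 1: x=0 → posterior Gamma(2, 14/5)
obs 2: x=2 → posterior Gamma(4, 19/5)
obs 3: x=1 → posterior Gamma(5, 24/5)
obs 4: x=0 → posterior Gamma(5, 29/5)
obs 5: x=0 → posterior Gamma(5, 34/5)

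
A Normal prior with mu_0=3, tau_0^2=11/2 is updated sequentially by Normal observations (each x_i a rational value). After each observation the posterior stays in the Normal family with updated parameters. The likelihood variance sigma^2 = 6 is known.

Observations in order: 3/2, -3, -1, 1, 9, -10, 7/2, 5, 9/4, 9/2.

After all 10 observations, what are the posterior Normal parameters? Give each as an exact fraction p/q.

obs 1: x=3/2 → posterior Normal(105/46, 66/23)
obs 2: x=-3 → posterior Normal(39/68, 33/17)
obs 3: x=-1 → posterior Normal(17/90, 22/15)
obs 4: x=1 → posterior Normal(39/112, 33/28)
obs 5: x=9 → posterior Normal(237/134, 66/67)
obs 6: x=-10 → posterior Normal(17/156, 11/13)
obs 7: x=7/2 → posterior Normal(47/89, 66/89)
obs 8: x=5 → posterior Normal(51/50, 33/50)
obs 9: x=9/4 → posterior Normal(169/148, 22/37)
obs 10: x=9/2 → posterior Normal(705/488, 33/61)

mu_0=705/488, tau_0^2=33/61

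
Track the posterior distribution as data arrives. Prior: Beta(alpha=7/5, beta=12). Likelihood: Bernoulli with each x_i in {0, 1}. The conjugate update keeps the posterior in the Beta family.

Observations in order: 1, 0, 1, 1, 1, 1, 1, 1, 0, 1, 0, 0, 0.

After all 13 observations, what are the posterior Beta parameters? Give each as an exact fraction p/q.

obs 1: x=1 → posterior Beta(12/5, 12)
obs 2: x=0 → posterior Beta(12/5, 13)
obs 3: x=1 → posterior Beta(17/5, 13)
obs 4: x=1 → posterior Beta(22/5, 13)
obs 5: x=1 → posterior Beta(27/5, 13)
obs 6: x=1 → posterior Beta(32/5, 13)
obs 7: x=1 → posterior Beta(37/5, 13)
obs 8: x=1 → posterior Beta(42/5, 13)
obs 9: x=0 → posterior Beta(42/5, 14)
obs 10: x=1 → posterior Beta(47/5, 14)
obs 11: x=0 → posterior Beta(47/5, 15)
obs 12: x=0 → posterior Beta(47/5, 16)
obs 13: x=0 → posterior Beta(47/5, 17)

alpha=47/5, beta=17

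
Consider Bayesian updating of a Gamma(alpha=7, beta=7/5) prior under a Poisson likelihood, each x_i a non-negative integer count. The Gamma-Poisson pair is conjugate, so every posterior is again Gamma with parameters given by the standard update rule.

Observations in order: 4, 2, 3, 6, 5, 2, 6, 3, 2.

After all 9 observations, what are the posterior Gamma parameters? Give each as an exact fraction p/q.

obs 1: x=4 → posterior Gamma(11, 12/5)
obs 2: x=2 → posterior Gamma(13, 17/5)
obs 3: x=3 → posterior Gamma(16, 22/5)
obs 4: x=6 → posterior Gamma(22, 27/5)
obs 5: x=5 → posterior Gamma(27, 32/5)
obs 6: x=2 → posterior Gamma(29, 37/5)
obs 7: x=6 → posterior Gamma(35, 42/5)
obs 8: x=3 → posterior Gamma(38, 47/5)
obs 9: x=2 → posterior Gamma(40, 52/5)

alpha=40, beta=52/5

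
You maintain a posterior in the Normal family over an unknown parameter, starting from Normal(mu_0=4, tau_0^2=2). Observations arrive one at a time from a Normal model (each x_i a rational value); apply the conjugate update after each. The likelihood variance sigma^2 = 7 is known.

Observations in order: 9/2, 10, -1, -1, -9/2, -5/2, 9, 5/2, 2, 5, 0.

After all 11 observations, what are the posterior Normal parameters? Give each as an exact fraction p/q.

obs 1: x=9/2 → posterior Normal(37/9, 14/9)
obs 2: x=10 → posterior Normal(57/11, 14/11)
obs 3: x=-1 → posterior Normal(55/13, 14/13)
obs 4: x=-1 → posterior Normal(53/15, 14/15)
obs 5: x=-9/2 → posterior Normal(44/17, 14/17)
obs 6: x=-5/2 → posterior Normal(39/19, 14/19)
obs 7: x=9 → posterior Normal(19/7, 2/3)
obs 8: x=5/2 → posterior Normal(62/23, 14/23)
obs 9: x=2 → posterior Normal(66/25, 14/25)
obs 10: x=5 → posterior Normal(76/27, 14/27)
obs 11: x=0 → posterior Normal(76/29, 14/29)

mu_0=76/29, tau_0^2=14/29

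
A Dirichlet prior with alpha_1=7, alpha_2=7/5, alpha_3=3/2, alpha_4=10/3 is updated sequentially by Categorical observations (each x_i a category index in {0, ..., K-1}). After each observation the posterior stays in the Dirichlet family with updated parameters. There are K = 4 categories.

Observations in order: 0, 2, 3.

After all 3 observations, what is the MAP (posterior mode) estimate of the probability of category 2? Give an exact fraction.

45/367

obs 1: x=0 → posterior Dirichlet(8, 7/5, 3/2, 10/3)
obs 2: x=2 → posterior Dirichlet(8, 7/5, 5/2, 10/3)
obs 3: x=3 → posterior Dirichlet(8, 7/5, 5/2, 13/3)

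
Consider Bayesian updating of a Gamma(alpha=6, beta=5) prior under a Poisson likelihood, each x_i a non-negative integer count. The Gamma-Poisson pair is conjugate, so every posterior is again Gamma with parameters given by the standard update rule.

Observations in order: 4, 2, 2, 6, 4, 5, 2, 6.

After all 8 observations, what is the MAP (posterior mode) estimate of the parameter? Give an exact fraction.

36/13

obs 1: x=4 → posterior Gamma(10, 6)
obs 2: x=2 → posterior Gamma(12, 7)
obs 3: x=2 → posterior Gamma(14, 8)
obs 4: x=6 → posterior Gamma(20, 9)
obs 5: x=4 → posterior Gamma(24, 10)
obs 6: x=5 → posterior Gamma(29, 11)
obs 7: x=2 → posterior Gamma(31, 12)
obs 8: x=6 → posterior Gamma(37, 13)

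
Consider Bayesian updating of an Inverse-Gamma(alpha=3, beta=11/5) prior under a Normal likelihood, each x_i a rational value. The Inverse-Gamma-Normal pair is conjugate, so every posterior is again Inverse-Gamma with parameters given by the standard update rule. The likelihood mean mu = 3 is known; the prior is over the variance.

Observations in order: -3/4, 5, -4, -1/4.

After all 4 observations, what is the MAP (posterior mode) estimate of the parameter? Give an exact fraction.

3281/480

obs 1: x=-3/4 → posterior Inverse-Gamma(7/2, 1477/160)
obs 2: x=5 → posterior Inverse-Gamma(4, 1797/160)
obs 3: x=-4 → posterior Inverse-Gamma(9/2, 5717/160)
obs 4: x=-1/4 → posterior Inverse-Gamma(5, 3281/80)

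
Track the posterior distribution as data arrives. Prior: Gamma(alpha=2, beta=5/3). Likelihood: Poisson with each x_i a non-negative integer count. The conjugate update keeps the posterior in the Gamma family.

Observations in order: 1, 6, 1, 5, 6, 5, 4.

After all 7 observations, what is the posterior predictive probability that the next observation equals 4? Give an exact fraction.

obs 1: x=1 → posterior Gamma(3, 8/3)
obs 2: x=6 → posterior Gamma(9, 11/3)
obs 3: x=1 → posterior Gamma(10, 14/3)
obs 4: x=5 → posterior Gamma(15, 17/3)
obs 5: x=6 → posterior Gamma(21, 20/3)
obs 6: x=5 → posterior Gamma(26, 23/3)
obs 7: x=4 → posterior Gamma(30, 26/3)

9324404022286316044301084575082729924927705579520/52666193272726422601456708224751866691705278695881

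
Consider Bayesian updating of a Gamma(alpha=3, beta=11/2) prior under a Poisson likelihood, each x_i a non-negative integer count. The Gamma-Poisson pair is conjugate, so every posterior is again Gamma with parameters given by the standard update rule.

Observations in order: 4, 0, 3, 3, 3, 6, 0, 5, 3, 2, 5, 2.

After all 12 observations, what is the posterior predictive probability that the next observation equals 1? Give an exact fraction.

129047124665028912175286662298009385267505422234535217285156250/534649250915012063273309653845946926220190993810950712361813601

obs 1: x=4 → posterior Gamma(7, 13/2)
obs 2: x=0 → posterior Gamma(7, 15/2)
obs 3: x=3 → posterior Gamma(10, 17/2)
obs 4: x=3 → posterior Gamma(13, 19/2)
obs 5: x=3 → posterior Gamma(16, 21/2)
obs 6: x=6 → posterior Gamma(22, 23/2)
obs 7: x=0 → posterior Gamma(22, 25/2)
obs 8: x=5 → posterior Gamma(27, 27/2)
obs 9: x=3 → posterior Gamma(30, 29/2)
obs 10: x=2 → posterior Gamma(32, 31/2)
obs 11: x=5 → posterior Gamma(37, 33/2)
obs 12: x=2 → posterior Gamma(39, 35/2)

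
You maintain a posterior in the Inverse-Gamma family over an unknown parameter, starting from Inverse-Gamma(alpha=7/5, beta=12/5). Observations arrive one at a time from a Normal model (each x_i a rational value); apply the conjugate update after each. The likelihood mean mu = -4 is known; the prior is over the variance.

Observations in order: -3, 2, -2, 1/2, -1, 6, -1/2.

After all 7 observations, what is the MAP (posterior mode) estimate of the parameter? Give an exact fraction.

1873/118

obs 1: x=-3 → posterior Inverse-Gamma(19/10, 29/10)
obs 2: x=2 → posterior Inverse-Gamma(12/5, 209/10)
obs 3: x=-2 → posterior Inverse-Gamma(29/10, 229/10)
obs 4: x=1/2 → posterior Inverse-Gamma(17/5, 1321/40)
obs 5: x=-1 → posterior Inverse-Gamma(39/10, 1501/40)
obs 6: x=6 → posterior Inverse-Gamma(22/5, 3501/40)
obs 7: x=-1/2 → posterior Inverse-Gamma(49/10, 1873/20)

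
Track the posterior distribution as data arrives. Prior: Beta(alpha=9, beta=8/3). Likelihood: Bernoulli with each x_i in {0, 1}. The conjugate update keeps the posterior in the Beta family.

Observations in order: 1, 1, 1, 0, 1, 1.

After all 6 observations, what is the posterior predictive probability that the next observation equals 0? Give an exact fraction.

obs 1: x=1 → posterior Beta(10, 8/3)
obs 2: x=1 → posterior Beta(11, 8/3)
obs 3: x=1 → posterior Beta(12, 8/3)
obs 4: x=0 → posterior Beta(12, 11/3)
obs 5: x=1 → posterior Beta(13, 11/3)
obs 6: x=1 → posterior Beta(14, 11/3)

11/53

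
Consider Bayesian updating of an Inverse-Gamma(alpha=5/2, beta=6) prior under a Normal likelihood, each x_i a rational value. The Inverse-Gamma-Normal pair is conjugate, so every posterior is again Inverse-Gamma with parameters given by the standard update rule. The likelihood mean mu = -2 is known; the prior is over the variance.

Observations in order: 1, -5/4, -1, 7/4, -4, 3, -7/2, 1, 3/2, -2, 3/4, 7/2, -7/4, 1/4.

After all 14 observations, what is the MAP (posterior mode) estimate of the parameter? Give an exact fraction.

obs 1: x=1 → posterior Inverse-Gamma(3, 21/2)
obs 2: x=-5/4 → posterior Inverse-Gamma(7/2, 345/32)
obs 3: x=-1 → posterior Inverse-Gamma(4, 361/32)
obs 4: x=7/4 → posterior Inverse-Gamma(9/2, 293/16)
obs 5: x=-4 → posterior Inverse-Gamma(5, 325/16)
obs 6: x=3 → posterior Inverse-Gamma(11/2, 525/16)
obs 7: x=-7/2 → posterior Inverse-Gamma(6, 543/16)
obs 8: x=1 → posterior Inverse-Gamma(13/2, 615/16)
obs 9: x=3/2 → posterior Inverse-Gamma(7, 713/16)
obs 10: x=-2 → posterior Inverse-Gamma(15/2, 713/16)
obs 11: x=3/4 → posterior Inverse-Gamma(8, 1547/32)
obs 12: x=7/2 → posterior Inverse-Gamma(17/2, 2031/32)
obs 13: x=-7/4 → posterior Inverse-Gamma(9, 127/2)
obs 14: x=1/4 → posterior Inverse-Gamma(19/2, 2113/32)

2113/336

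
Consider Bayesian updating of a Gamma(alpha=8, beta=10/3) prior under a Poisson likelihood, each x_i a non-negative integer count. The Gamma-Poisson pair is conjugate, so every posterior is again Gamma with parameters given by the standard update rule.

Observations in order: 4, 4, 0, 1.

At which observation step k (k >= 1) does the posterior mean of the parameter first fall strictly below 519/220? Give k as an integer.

k = 4

obs 1: x=4 → posterior Gamma(12, 13/3)
obs 2: x=4 → posterior Gamma(16, 16/3)
obs 3: x=0 → posterior Gamma(16, 19/3)
obs 4: x=1 → posterior Gamma(17, 22/3)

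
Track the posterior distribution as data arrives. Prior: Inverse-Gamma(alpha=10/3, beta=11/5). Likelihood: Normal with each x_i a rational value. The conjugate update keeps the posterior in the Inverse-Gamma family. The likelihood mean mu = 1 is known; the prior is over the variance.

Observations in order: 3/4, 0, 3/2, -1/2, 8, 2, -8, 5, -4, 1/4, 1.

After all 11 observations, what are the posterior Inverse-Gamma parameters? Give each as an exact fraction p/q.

alpha=53/6, beta=7221/80

obs 1: x=3/4 → posterior Inverse-Gamma(23/6, 357/160)
obs 2: x=0 → posterior Inverse-Gamma(13/3, 437/160)
obs 3: x=3/2 → posterior Inverse-Gamma(29/6, 457/160)
obs 4: x=-1/2 → posterior Inverse-Gamma(16/3, 637/160)
obs 5: x=8 → posterior Inverse-Gamma(35/6, 4557/160)
obs 6: x=2 → posterior Inverse-Gamma(19/3, 4637/160)
obs 7: x=-8 → posterior Inverse-Gamma(41/6, 11117/160)
obs 8: x=5 → posterior Inverse-Gamma(22/3, 12397/160)
obs 9: x=-4 → posterior Inverse-Gamma(47/6, 14397/160)
obs 10: x=1/4 → posterior Inverse-Gamma(25/3, 7221/80)
obs 11: x=1 → posterior Inverse-Gamma(53/6, 7221/80)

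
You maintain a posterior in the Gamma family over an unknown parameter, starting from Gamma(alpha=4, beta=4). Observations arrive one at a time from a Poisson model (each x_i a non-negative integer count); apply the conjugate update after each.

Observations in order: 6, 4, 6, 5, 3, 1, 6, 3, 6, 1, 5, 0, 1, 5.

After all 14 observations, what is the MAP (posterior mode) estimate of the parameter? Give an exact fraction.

55/18

obs 1: x=6 → posterior Gamma(10, 5)
obs 2: x=4 → posterior Gamma(14, 6)
obs 3: x=6 → posterior Gamma(20, 7)
obs 4: x=5 → posterior Gamma(25, 8)
obs 5: x=3 → posterior Gamma(28, 9)
obs 6: x=1 → posterior Gamma(29, 10)
obs 7: x=6 → posterior Gamma(35, 11)
obs 8: x=3 → posterior Gamma(38, 12)
obs 9: x=6 → posterior Gamma(44, 13)
obs 10: x=1 → posterior Gamma(45, 14)
obs 11: x=5 → posterior Gamma(50, 15)
obs 12: x=0 → posterior Gamma(50, 16)
obs 13: x=1 → posterior Gamma(51, 17)
obs 14: x=5 → posterior Gamma(56, 18)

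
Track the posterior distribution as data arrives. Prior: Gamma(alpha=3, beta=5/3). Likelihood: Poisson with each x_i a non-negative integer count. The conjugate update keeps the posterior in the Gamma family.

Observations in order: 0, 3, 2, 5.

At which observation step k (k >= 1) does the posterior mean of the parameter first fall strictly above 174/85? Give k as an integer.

obs 1: x=0 → posterior Gamma(3, 8/3)
obs 2: x=3 → posterior Gamma(6, 11/3)
obs 3: x=2 → posterior Gamma(8, 14/3)
obs 4: x=5 → posterior Gamma(13, 17/3)

k = 4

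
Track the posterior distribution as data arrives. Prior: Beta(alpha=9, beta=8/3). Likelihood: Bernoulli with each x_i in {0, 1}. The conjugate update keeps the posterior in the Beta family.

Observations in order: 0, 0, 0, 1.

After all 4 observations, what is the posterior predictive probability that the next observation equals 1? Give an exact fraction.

30/47

obs 1: x=0 → posterior Beta(9, 11/3)
obs 2: x=0 → posterior Beta(9, 14/3)
obs 3: x=0 → posterior Beta(9, 17/3)
obs 4: x=1 → posterior Beta(10, 17/3)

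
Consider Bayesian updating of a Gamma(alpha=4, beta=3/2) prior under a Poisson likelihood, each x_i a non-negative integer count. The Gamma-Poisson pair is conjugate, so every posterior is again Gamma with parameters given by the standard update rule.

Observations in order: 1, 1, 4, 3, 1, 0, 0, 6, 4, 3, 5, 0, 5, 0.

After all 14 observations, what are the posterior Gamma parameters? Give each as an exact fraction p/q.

obs 1: x=1 → posterior Gamma(5, 5/2)
obs 2: x=1 → posterior Gamma(6, 7/2)
obs 3: x=4 → posterior Gamma(10, 9/2)
obs 4: x=3 → posterior Gamma(13, 11/2)
obs 5: x=1 → posterior Gamma(14, 13/2)
obs 6: x=0 → posterior Gamma(14, 15/2)
obs 7: x=0 → posterior Gamma(14, 17/2)
obs 8: x=6 → posterior Gamma(20, 19/2)
obs 9: x=4 → posterior Gamma(24, 21/2)
obs 10: x=3 → posterior Gamma(27, 23/2)
obs 11: x=5 → posterior Gamma(32, 25/2)
obs 12: x=0 → posterior Gamma(32, 27/2)
obs 13: x=5 → posterior Gamma(37, 29/2)
obs 14: x=0 → posterior Gamma(37, 31/2)

alpha=37, beta=31/2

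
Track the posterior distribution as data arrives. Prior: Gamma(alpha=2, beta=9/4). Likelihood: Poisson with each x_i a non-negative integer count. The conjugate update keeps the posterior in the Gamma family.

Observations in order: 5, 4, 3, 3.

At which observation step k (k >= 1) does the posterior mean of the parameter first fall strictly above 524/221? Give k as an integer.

obs 1: x=5 → posterior Gamma(7, 13/4)
obs 2: x=4 → posterior Gamma(11, 17/4)
obs 3: x=3 → posterior Gamma(14, 21/4)
obs 4: x=3 → posterior Gamma(17, 25/4)

k = 2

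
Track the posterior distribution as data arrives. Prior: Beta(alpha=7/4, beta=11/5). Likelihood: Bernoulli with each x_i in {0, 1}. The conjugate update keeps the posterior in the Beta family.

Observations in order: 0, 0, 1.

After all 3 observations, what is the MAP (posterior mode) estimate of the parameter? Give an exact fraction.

obs 1: x=0 → posterior Beta(7/4, 16/5)
obs 2: x=0 → posterior Beta(7/4, 21/5)
obs 3: x=1 → posterior Beta(11/4, 21/5)

35/99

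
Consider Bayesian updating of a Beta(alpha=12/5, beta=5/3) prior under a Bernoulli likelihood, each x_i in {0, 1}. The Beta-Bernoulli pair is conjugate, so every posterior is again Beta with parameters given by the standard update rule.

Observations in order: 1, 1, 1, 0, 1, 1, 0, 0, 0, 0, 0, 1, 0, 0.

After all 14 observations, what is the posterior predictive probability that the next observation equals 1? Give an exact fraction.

126/271

obs 1: x=1 → posterior Beta(17/5, 5/3)
obs 2: x=1 → posterior Beta(22/5, 5/3)
obs 3: x=1 → posterior Beta(27/5, 5/3)
obs 4: x=0 → posterior Beta(27/5, 8/3)
obs 5: x=1 → posterior Beta(32/5, 8/3)
obs 6: x=1 → posterior Beta(37/5, 8/3)
obs 7: x=0 → posterior Beta(37/5, 11/3)
obs 8: x=0 → posterior Beta(37/5, 14/3)
obs 9: x=0 → posterior Beta(37/5, 17/3)
obs 10: x=0 → posterior Beta(37/5, 20/3)
obs 11: x=0 → posterior Beta(37/5, 23/3)
obs 12: x=1 → posterior Beta(42/5, 23/3)
obs 13: x=0 → posterior Beta(42/5, 26/3)
obs 14: x=0 → posterior Beta(42/5, 29/3)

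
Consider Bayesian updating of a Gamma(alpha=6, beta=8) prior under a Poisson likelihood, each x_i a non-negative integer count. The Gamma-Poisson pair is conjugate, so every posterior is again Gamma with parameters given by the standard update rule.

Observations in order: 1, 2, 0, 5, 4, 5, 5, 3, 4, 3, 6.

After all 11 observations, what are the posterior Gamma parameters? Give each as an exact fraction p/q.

alpha=44, beta=19

obs 1: x=1 → posterior Gamma(7, 9)
obs 2: x=2 → posterior Gamma(9, 10)
obs 3: x=0 → posterior Gamma(9, 11)
obs 4: x=5 → posterior Gamma(14, 12)
obs 5: x=4 → posterior Gamma(18, 13)
obs 6: x=5 → posterior Gamma(23, 14)
obs 7: x=5 → posterior Gamma(28, 15)
obs 8: x=3 → posterior Gamma(31, 16)
obs 9: x=4 → posterior Gamma(35, 17)
obs 10: x=3 → posterior Gamma(38, 18)
obs 11: x=6 → posterior Gamma(44, 19)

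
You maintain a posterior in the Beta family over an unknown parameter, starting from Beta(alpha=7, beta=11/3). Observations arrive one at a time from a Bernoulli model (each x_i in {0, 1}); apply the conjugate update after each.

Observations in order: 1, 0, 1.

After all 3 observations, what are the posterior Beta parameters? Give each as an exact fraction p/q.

alpha=9, beta=14/3

obs 1: x=1 → posterior Beta(8, 11/3)
obs 2: x=0 → posterior Beta(8, 14/3)
obs 3: x=1 → posterior Beta(9, 14/3)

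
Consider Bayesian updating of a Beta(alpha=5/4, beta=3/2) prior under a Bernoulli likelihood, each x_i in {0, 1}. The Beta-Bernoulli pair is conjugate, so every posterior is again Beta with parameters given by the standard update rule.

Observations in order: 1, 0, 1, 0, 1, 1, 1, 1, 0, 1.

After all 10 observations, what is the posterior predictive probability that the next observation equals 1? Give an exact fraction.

obs 1: x=1 → posterior Beta(9/4, 3/2)
obs 2: x=0 → posterior Beta(9/4, 5/2)
obs 3: x=1 → posterior Beta(13/4, 5/2)
obs 4: x=0 → posterior Beta(13/4, 7/2)
obs 5: x=1 → posterior Beta(17/4, 7/2)
obs 6: x=1 → posterior Beta(21/4, 7/2)
obs 7: x=1 → posterior Beta(25/4, 7/2)
obs 8: x=1 → posterior Beta(29/4, 7/2)
obs 9: x=0 → posterior Beta(29/4, 9/2)
obs 10: x=1 → posterior Beta(33/4, 9/2)

11/17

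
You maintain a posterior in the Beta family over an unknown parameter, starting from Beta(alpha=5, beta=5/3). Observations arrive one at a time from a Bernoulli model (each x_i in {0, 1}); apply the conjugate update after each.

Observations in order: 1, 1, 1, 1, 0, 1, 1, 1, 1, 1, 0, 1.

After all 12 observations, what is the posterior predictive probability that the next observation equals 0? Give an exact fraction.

obs 1: x=1 → posterior Beta(6, 5/3)
obs 2: x=1 → posterior Beta(7, 5/3)
obs 3: x=1 → posterior Beta(8, 5/3)
obs 4: x=1 → posterior Beta(9, 5/3)
obs 5: x=0 → posterior Beta(9, 8/3)
obs 6: x=1 → posterior Beta(10, 8/3)
obs 7: x=1 → posterior Beta(11, 8/3)
obs 8: x=1 → posterior Beta(12, 8/3)
obs 9: x=1 → posterior Beta(13, 8/3)
obs 10: x=1 → posterior Beta(14, 8/3)
obs 11: x=0 → posterior Beta(14, 11/3)
obs 12: x=1 → posterior Beta(15, 11/3)

11/56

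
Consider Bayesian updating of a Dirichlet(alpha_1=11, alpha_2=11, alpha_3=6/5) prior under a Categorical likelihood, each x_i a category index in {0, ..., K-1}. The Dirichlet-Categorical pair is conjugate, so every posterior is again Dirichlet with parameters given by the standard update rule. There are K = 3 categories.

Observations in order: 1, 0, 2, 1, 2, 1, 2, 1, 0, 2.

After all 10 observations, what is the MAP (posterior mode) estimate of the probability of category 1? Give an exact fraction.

obs 1: x=1 → posterior Dirichlet(11, 12, 6/5)
obs 2: x=0 → posterior Dirichlet(12, 12, 6/5)
obs 3: x=2 → posterior Dirichlet(12, 12, 11/5)
obs 4: x=1 → posterior Dirichlet(12, 13, 11/5)
obs 5: x=2 → posterior Dirichlet(12, 13, 16/5)
obs 6: x=1 → posterior Dirichlet(12, 14, 16/5)
obs 7: x=2 → posterior Dirichlet(12, 14, 21/5)
obs 8: x=1 → posterior Dirichlet(12, 15, 21/5)
obs 9: x=0 → posterior Dirichlet(13, 15, 21/5)
obs 10: x=2 → posterior Dirichlet(13, 15, 26/5)

70/151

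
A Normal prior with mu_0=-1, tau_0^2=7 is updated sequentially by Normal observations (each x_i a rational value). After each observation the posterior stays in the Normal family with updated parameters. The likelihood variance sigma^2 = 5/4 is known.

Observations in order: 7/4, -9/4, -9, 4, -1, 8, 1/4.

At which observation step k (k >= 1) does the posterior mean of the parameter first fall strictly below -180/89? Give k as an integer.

k = 3

obs 1: x=7/4 → posterior Normal(4/3, 35/33)
obs 2: x=-9/4 → posterior Normal(-19/61, 35/61)
obs 3: x=-9 → posterior Normal(-271/89, 35/89)
obs 4: x=4 → posterior Normal(-53/39, 35/117)
obs 5: x=-1 → posterior Normal(-187/145, 7/29)
obs 6: x=8 → posterior Normal(37/173, 35/173)
obs 7: x=1/4 → posterior Normal(44/201, 35/201)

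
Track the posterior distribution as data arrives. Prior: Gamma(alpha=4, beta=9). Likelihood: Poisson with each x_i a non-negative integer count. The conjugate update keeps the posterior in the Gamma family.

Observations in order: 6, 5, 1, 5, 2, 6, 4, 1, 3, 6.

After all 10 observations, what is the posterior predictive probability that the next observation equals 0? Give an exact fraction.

9691808871033067112824380501725664483616416540730367659/87960930222080000000000000000000000000000000000000000000

obs 1: x=6 → posterior Gamma(10, 10)
obs 2: x=5 → posterior Gamma(15, 11)
obs 3: x=1 → posterior Gamma(16, 12)
obs 4: x=5 → posterior Gamma(21, 13)
obs 5: x=2 → posterior Gamma(23, 14)
obs 6: x=6 → posterior Gamma(29, 15)
obs 7: x=4 → posterior Gamma(33, 16)
obs 8: x=1 → posterior Gamma(34, 17)
obs 9: x=3 → posterior Gamma(37, 18)
obs 10: x=6 → posterior Gamma(43, 19)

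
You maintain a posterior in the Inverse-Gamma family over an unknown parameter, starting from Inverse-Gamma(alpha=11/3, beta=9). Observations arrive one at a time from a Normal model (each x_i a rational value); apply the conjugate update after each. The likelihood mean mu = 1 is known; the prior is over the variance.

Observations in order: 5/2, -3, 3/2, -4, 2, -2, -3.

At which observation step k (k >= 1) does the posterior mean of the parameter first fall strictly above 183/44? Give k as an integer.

obs 1: x=5/2 → posterior Inverse-Gamma(25/6, 81/8)
obs 2: x=-3 → posterior Inverse-Gamma(14/3, 145/8)
obs 3: x=3/2 → posterior Inverse-Gamma(31/6, 73/4)
obs 4: x=-4 → posterior Inverse-Gamma(17/3, 123/4)
obs 5: x=2 → posterior Inverse-Gamma(37/6, 125/4)
obs 6: x=-2 → posterior Inverse-Gamma(20/3, 143/4)
obs 7: x=-3 → posterior Inverse-Gamma(43/6, 175/4)

k = 2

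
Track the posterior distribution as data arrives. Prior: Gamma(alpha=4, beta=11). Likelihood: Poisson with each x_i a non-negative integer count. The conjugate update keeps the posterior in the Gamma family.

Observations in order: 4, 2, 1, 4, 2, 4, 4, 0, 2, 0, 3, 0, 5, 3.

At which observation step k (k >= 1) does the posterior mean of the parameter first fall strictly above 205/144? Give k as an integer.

k = 13

obs 1: x=4 → posterior Gamma(8, 12)
obs 2: x=2 → posterior Gamma(10, 13)
obs 3: x=1 → posterior Gamma(11, 14)
obs 4: x=4 → posterior Gamma(15, 15)
obs 5: x=2 → posterior Gamma(17, 16)
obs 6: x=4 → posterior Gamma(21, 17)
obs 7: x=4 → posterior Gamma(25, 18)
obs 8: x=0 → posterior Gamma(25, 19)
obs 9: x=2 → posterior Gamma(27, 20)
obs 10: x=0 → posterior Gamma(27, 21)
obs 11: x=3 → posterior Gamma(30, 22)
obs 12: x=0 → posterior Gamma(30, 23)
obs 13: x=5 → posterior Gamma(35, 24)
obs 14: x=3 → posterior Gamma(38, 25)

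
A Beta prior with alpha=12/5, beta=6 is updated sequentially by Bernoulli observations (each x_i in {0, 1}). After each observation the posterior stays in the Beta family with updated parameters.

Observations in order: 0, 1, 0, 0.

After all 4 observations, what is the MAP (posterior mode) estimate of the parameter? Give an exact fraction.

3/13

obs 1: x=0 → posterior Beta(12/5, 7)
obs 2: x=1 → posterior Beta(17/5, 7)
obs 3: x=0 → posterior Beta(17/5, 8)
obs 4: x=0 → posterior Beta(17/5, 9)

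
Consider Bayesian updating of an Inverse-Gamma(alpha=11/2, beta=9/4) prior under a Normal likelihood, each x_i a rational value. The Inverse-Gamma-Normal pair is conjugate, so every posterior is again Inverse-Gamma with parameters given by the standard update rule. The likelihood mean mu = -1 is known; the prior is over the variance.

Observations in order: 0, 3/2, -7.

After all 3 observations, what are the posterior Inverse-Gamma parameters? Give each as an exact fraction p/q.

obs 1: x=0 → posterior Inverse-Gamma(6, 11/4)
obs 2: x=3/2 → posterior Inverse-Gamma(13/2, 47/8)
obs 3: x=-7 → posterior Inverse-Gamma(7, 191/8)

alpha=7, beta=191/8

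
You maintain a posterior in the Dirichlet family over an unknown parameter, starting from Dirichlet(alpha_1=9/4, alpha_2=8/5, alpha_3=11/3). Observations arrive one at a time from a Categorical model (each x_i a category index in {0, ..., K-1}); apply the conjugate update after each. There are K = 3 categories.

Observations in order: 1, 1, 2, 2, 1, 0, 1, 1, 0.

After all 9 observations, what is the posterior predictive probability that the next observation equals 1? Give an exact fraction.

396/991

obs 1: x=1 → posterior Dirichlet(9/4, 13/5, 11/3)
obs 2: x=1 → posterior Dirichlet(9/4, 18/5, 11/3)
obs 3: x=2 → posterior Dirichlet(9/4, 18/5, 14/3)
obs 4: x=2 → posterior Dirichlet(9/4, 18/5, 17/3)
obs 5: x=1 → posterior Dirichlet(9/4, 23/5, 17/3)
obs 6: x=0 → posterior Dirichlet(13/4, 23/5, 17/3)
obs 7: x=1 → posterior Dirichlet(13/4, 28/5, 17/3)
obs 8: x=1 → posterior Dirichlet(13/4, 33/5, 17/3)
obs 9: x=0 → posterior Dirichlet(17/4, 33/5, 17/3)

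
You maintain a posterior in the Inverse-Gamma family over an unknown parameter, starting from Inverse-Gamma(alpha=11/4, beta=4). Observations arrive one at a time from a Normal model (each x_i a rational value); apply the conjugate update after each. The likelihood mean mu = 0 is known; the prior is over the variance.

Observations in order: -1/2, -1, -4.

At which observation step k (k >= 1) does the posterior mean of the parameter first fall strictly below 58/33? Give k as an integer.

obs 1: x=-1/2 → posterior Inverse-Gamma(13/4, 33/8)
obs 2: x=-1 → posterior Inverse-Gamma(15/4, 37/8)
obs 3: x=-4 → posterior Inverse-Gamma(17/4, 101/8)

k = 2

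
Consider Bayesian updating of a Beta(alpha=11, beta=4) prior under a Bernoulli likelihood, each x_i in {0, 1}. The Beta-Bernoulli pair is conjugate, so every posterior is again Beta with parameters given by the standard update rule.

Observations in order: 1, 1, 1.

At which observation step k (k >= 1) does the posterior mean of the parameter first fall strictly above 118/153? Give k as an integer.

k = 3

obs 1: x=1 → posterior Beta(12, 4)
obs 2: x=1 → posterior Beta(13, 4)
obs 3: x=1 → posterior Beta(14, 4)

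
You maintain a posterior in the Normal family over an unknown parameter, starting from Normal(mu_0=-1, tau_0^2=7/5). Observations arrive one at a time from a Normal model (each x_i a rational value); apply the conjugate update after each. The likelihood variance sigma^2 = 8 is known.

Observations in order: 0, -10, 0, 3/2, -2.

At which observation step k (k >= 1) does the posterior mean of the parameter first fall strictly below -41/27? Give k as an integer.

k = 2

obs 1: x=0 → posterior Normal(-40/47, 56/47)
obs 2: x=-10 → posterior Normal(-55/27, 28/27)
obs 3: x=0 → posterior Normal(-110/61, 56/61)
obs 4: x=3/2 → posterior Normal(-199/136, 14/17)
obs 5: x=-2 → posterior Normal(-227/150, 56/75)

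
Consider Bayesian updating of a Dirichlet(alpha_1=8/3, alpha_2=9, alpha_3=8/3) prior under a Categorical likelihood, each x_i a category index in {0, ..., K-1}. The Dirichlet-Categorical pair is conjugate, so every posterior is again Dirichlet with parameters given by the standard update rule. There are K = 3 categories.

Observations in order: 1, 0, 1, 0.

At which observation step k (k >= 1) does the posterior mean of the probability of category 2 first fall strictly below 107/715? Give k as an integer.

obs 1: x=1 → posterior Dirichlet(8/3, 10, 8/3)
obs 2: x=0 → posterior Dirichlet(11/3, 10, 8/3)
obs 3: x=1 → posterior Dirichlet(11/3, 11, 8/3)
obs 4: x=0 → posterior Dirichlet(14/3, 11, 8/3)

k = 4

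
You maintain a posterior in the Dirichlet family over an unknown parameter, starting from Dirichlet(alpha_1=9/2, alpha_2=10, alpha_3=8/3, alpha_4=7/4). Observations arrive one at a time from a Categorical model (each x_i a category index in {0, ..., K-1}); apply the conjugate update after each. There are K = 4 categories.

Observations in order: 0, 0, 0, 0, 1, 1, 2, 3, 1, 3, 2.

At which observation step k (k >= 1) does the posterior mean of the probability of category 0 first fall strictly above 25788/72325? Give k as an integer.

k = 4

obs 1: x=0 → posterior Dirichlet(11/2, 10, 8/3, 7/4)
obs 2: x=0 → posterior Dirichlet(13/2, 10, 8/3, 7/4)
obs 3: x=0 → posterior Dirichlet(15/2, 10, 8/3, 7/4)
obs 4: x=0 → posterior Dirichlet(17/2, 10, 8/3, 7/4)
obs 5: x=1 → posterior Dirichlet(17/2, 11, 8/3, 7/4)
obs 6: x=1 → posterior Dirichlet(17/2, 12, 8/3, 7/4)
obs 7: x=2 → posterior Dirichlet(17/2, 12, 11/3, 7/4)
obs 8: x=3 → posterior Dirichlet(17/2, 12, 11/3, 11/4)
obs 9: x=1 → posterior Dirichlet(17/2, 13, 11/3, 11/4)
obs 10: x=3 → posterior Dirichlet(17/2, 13, 11/3, 15/4)
obs 11: x=2 → posterior Dirichlet(17/2, 13, 14/3, 15/4)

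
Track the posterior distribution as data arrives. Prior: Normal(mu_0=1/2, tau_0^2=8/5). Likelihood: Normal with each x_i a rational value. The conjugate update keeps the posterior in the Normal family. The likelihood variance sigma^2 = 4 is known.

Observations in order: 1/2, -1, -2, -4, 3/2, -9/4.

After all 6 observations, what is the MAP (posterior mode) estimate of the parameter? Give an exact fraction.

-12/17

obs 1: x=1/2 → posterior Normal(1/2, 8/7)
obs 2: x=-1 → posterior Normal(1/6, 8/9)
obs 3: x=-2 → posterior Normal(-5/22, 8/11)
obs 4: x=-4 → posterior Normal(-21/26, 8/13)
obs 5: x=3/2 → posterior Normal(-1/2, 8/15)
obs 6: x=-9/4 → posterior Normal(-12/17, 8/17)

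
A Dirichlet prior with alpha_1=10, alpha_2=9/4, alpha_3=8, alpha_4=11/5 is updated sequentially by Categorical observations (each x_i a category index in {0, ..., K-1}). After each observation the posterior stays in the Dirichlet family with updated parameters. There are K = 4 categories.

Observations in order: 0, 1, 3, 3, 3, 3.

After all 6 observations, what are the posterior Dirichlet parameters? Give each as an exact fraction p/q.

alpha_1=11, alpha_2=13/4, alpha_3=8, alpha_4=31/5

obs 1: x=0 → posterior Dirichlet(11, 9/4, 8, 11/5)
obs 2: x=1 → posterior Dirichlet(11, 13/4, 8, 11/5)
obs 3: x=3 → posterior Dirichlet(11, 13/4, 8, 16/5)
obs 4: x=3 → posterior Dirichlet(11, 13/4, 8, 21/5)
obs 5: x=3 → posterior Dirichlet(11, 13/4, 8, 26/5)
obs 6: x=3 → posterior Dirichlet(11, 13/4, 8, 31/5)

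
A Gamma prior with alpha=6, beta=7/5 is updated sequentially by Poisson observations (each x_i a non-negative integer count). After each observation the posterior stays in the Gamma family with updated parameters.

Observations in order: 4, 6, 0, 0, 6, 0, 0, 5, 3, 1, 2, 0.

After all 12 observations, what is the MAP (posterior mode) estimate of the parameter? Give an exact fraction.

160/67

obs 1: x=4 → posterior Gamma(10, 12/5)
obs 2: x=6 → posterior Gamma(16, 17/5)
obs 3: x=0 → posterior Gamma(16, 22/5)
obs 4: x=0 → posterior Gamma(16, 27/5)
obs 5: x=6 → posterior Gamma(22, 32/5)
obs 6: x=0 → posterior Gamma(22, 37/5)
obs 7: x=0 → posterior Gamma(22, 42/5)
obs 8: x=5 → posterior Gamma(27, 47/5)
obs 9: x=3 → posterior Gamma(30, 52/5)
obs 10: x=1 → posterior Gamma(31, 57/5)
obs 11: x=2 → posterior Gamma(33, 62/5)
obs 12: x=0 → posterior Gamma(33, 67/5)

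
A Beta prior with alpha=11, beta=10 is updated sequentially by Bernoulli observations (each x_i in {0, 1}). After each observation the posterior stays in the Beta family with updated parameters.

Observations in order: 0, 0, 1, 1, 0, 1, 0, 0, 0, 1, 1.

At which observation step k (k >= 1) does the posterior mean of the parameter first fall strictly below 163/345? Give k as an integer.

k = 9

obs 1: x=0 → posterior Beta(11, 11)
obs 2: x=0 → posterior Beta(11, 12)
obs 3: x=1 → posterior Beta(12, 12)
obs 4: x=1 → posterior Beta(13, 12)
obs 5: x=0 → posterior Beta(13, 13)
obs 6: x=1 → posterior Beta(14, 13)
obs 7: x=0 → posterior Beta(14, 14)
obs 8: x=0 → posterior Beta(14, 15)
obs 9: x=0 → posterior Beta(14, 16)
obs 10: x=1 → posterior Beta(15, 16)
obs 11: x=1 → posterior Beta(16, 16)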